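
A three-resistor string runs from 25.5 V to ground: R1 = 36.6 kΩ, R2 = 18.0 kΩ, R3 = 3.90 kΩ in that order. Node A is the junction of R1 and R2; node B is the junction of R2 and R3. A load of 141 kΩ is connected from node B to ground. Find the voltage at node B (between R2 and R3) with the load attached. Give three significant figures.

At node B, R3 is in parallel with the load: R3‖R_L = 3.795 kΩ.
Below node A the resistance is R2 + (R3‖R_L) = 21.80 kΩ, so V_A = 25.5 × 21.80/58.40 = 9.517 V.
Then V_B = V_A × (R3‖R_L)/(R2 + R3‖R_L) = 9.517 × 3.795/21.80 = 1.66 V.

V ≈ 1.66 V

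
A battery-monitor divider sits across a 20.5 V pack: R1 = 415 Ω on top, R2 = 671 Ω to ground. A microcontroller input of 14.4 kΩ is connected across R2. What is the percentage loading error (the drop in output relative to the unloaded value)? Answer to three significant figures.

The divider's output (Thévenin) resistance is R1‖R2 = 256.4 Ω.
Fractional drop under load = R_th/(R_th + R_L) = 256.4 / (256.4 + 14400) = 0.01749.
So the output falls by 1.75 %.

1.75 %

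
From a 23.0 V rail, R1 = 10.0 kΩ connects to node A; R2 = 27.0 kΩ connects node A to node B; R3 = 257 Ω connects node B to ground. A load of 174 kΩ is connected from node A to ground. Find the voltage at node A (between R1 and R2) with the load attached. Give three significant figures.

V ≈ 16.1 V

Below node A the series string R2+R3 = 27260 Ω sits in parallel with the 174000 Ω load: 23570 Ω.
V_A = 23.0 × 23570/(10000 + 23570) = 16.1 V.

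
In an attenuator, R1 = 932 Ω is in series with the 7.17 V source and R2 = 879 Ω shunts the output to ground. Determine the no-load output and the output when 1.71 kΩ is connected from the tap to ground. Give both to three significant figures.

Open-circuit: V = 7.17 × 879/(932 + 879) = 3.48 V.
With the load, R2 becomes R2‖R_L = 580.6 Ω, so V = 7.17 × 580.6/1513 = 2.75 V.

Unloaded: 3.48 V; loaded: 2.75 V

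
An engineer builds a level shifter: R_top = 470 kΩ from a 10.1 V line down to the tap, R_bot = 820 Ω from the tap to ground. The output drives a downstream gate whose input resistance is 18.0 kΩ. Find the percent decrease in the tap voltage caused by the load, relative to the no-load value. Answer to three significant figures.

4.35 %

The divider's output (Thévenin) resistance is R_top‖R_bot = 818.6 Ω.
Fractional drop under load = R_th/(R_th + R_L) = 818.6 / (818.6 + 18000) = 0.04350.
So the output falls by 4.35 %.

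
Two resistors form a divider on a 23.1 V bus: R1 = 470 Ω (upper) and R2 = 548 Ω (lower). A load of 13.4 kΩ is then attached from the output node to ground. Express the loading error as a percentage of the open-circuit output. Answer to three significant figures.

The divider's output (Thévenin) resistance is R1‖R2 = 253.0 Ω.
Fractional drop under load = R_th/(R_th + R_L) = 253.0 / (253.0 + 13400) = 0.01853.
So the output falls by 1.85 %.

1.85 %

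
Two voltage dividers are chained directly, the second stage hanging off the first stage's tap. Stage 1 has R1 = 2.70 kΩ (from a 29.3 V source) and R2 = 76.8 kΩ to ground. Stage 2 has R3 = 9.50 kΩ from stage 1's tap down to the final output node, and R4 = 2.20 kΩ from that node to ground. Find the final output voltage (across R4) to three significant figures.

Stage 2 presents R3+R4 = 11.70 kΩ as a load on stage 1's tap.
Stage 1's lower leg becomes R2‖(R3+R4) = 10.15 kΩ, so V_mid = 29.3 × 10.15/12.85 = 23.15 V.
Stage 2 is itself unloaded: V_out = V_mid × R4/(R3+R4) = 23.15 × 2.20/11.70 = 4.35 V.

V_out ≈ 4.35 V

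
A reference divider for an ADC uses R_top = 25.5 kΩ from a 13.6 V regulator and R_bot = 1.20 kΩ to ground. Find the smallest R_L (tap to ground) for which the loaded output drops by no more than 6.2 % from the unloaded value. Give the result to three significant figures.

R_L(min) ≈ 17.3 kΩ

Output resistance R_th = R_top‖R_bot = (25.5 × 1.20)/26.70 = 1.146 kΩ.
The fractional drop is R_th/(R_th + R_L); requiring this ≤ 0.0620 gives R_L ≥ R_th(1/0.0620 − 1) = 1.146 × 15.13 = 17.3 kΩ.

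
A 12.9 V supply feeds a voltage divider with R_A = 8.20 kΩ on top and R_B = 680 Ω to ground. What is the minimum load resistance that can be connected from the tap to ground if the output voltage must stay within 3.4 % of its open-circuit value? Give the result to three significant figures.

R_L(min) ≈ 17.8 kΩ

Output resistance R_th = R_A‖R_B = (8200 × 680)/8880 = 627.9 Ω.
The fractional drop is R_th/(R_th + R_L); requiring this ≤ 0.0340 gives R_L ≥ R_th(1/0.0340 − 1) = 627.9 × 28.41 = 17.8 kΩ.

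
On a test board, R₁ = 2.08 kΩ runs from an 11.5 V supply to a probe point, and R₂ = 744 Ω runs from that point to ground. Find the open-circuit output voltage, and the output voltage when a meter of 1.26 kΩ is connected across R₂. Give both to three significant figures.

Unloaded: 3.03 V; loaded: 2.11 V

Open-circuit: V = 11.5 × 744/(2080 + 744) = 3.03 V.
With the load, R₂ becomes R₂‖R_L = 467.8 Ω, so V = 11.5 × 467.8/2548 = 2.11 V.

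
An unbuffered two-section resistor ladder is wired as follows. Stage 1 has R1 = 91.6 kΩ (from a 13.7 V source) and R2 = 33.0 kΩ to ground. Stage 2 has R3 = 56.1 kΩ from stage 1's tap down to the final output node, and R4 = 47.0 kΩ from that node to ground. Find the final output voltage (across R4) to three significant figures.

V_out ≈ 1.34 V

Stage 2 presents R3+R4 = 103.1 kΩ as a load on stage 1's tap.
Stage 1's lower leg becomes R2‖(R3+R4) = 25.00 kΩ, so V_mid = 13.7 × 25.00/116.6 = 2.937 V.
Stage 2 is itself unloaded: V_out = V_mid × R4/(R3+R4) = 2.937 × 47.0/103.1 = 1.34 V.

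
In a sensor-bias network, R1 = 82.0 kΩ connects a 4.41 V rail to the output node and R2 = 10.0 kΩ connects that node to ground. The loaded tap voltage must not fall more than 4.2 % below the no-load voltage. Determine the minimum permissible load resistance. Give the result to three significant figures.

R_L(min) ≈ 203 kΩ

Output resistance R_th = R1‖R2 = (82.0 × 10.0)/92.00 = 8.913 kΩ.
The fractional drop is R_th/(R_th + R_L); requiring this ≤ 0.0420 gives R_L ≥ R_th(1/0.0420 − 1) = 8.913 × 22.81 = 203 kΩ.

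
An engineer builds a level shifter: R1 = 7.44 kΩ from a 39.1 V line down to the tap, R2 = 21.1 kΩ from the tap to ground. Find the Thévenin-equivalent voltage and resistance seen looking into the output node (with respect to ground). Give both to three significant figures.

V_th = 28.9 V, R_th = 5.50 kΩ

V_th is the open-circuit tap voltage: 39.1 × 21.1/(7.44 + 21.1) = 28.9 V.
With the supply zeroed, R1 and R2 appear in parallel from the tap: R_th = R1‖R2 = (7.44 × 21.1)/28.54 = 5.50 kΩ.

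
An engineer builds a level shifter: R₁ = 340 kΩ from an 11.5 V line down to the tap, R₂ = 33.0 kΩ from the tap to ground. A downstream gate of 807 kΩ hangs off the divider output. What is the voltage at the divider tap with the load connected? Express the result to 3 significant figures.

V_out ≈ 0.981 V

The load sits in parallel with R₂: R₂‖R_L = (33.0 × 807) / (33.0 + 807) = 31.70 kΩ.
V_out = 11.5 × 31.70 / (340 + 31.70) = 11.5 × 31.70/371.7 = 0.981 V.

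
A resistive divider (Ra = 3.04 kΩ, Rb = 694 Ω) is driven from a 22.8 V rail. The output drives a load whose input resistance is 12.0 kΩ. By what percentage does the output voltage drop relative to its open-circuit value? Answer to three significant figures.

4.50 %

The divider's output (Thévenin) resistance is Ra‖Rb = 565.0 Ω.
Fractional drop under load = R_th/(R_th + R_L) = 565.0 / (565.0 + 12000) = 0.04497.
So the output falls by 4.50 %.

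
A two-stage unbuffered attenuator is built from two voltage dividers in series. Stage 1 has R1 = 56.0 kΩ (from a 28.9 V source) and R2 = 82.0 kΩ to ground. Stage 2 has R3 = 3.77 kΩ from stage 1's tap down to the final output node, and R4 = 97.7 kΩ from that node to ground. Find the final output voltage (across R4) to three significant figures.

V_out ≈ 12.5 V

Stage 2 presents R3+R4 = 101.5 kΩ as a load on stage 1's tap.
Stage 1's lower leg becomes R2‖(R3+R4) = 45.35 kΩ, so V_mid = 28.9 × 45.35/101.4 = 12.93 V.
Stage 2 is itself unloaded: V_out = V_mid × R4/(R3+R4) = 12.93 × 97.7/101.5 = 12.5 V.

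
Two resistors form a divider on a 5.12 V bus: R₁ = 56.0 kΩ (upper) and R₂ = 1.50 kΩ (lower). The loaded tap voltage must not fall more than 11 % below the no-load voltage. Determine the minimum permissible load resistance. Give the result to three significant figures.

R_L(min) ≈ 11.8 kΩ

Output resistance R_th = R₁‖R₂ = (56.0 × 1.50)/57.50 = 1.461 kΩ.
The fractional drop is R_th/(R_th + R_L); requiring this ≤ 0.110 gives R_L ≥ R_th(1/0.110 − 1) = 1.461 × 8.091 = 11.8 kΩ.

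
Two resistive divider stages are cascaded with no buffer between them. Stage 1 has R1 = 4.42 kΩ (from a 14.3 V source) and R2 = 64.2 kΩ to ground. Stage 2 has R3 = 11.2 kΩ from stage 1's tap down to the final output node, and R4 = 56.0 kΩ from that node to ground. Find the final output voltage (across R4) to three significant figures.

V_out ≈ 10.5 V

Stage 2 presents R3+R4 = 67.20 kΩ as a load on stage 1's tap.
Stage 1's lower leg becomes R2‖(R3+R4) = 32.83 kΩ, so V_mid = 14.3 × 32.83/37.25 = 12.60 V.
Stage 2 is itself unloaded: V_out = V_mid × R4/(R3+R4) = 12.60 × 56.0/67.20 = 10.5 V.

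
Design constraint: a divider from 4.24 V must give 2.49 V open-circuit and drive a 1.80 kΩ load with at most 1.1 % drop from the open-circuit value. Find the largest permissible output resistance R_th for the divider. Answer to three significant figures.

Loading drop = R_th/(R_th + R_L) ≤ 0.0110, so R_th ≤ R_L · ε/(1−ε) = 1.80 kΩ × 0.0110/0.9890 = 20.0 Ω.
(Any R1, R2 with R2/(R1+R2) = 0.587 and R1‖R2 ≤ 20.0 Ω will meet the spec.)

R_th ≤ 20.0 Ω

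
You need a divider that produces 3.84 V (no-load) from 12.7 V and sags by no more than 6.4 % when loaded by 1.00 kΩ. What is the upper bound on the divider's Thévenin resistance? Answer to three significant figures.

Loading drop = R_th/(R_th + R_L) ≤ 0.0640, so R_th ≤ R_L · ε/(1−ε) = 1.00 kΩ × 0.0640/0.9360 = 68.4 Ω.

R_th ≤ 68.4 Ω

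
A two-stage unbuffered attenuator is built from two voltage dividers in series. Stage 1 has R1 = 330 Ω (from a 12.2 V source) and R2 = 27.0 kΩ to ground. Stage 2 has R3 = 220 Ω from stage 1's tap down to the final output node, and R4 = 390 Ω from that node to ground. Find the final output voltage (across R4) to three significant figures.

Stage 2 presents R3+R4 = 610.0 Ω as a load on stage 1's tap.
Stage 1's lower leg becomes R2‖(R3+R4) = 596.5 Ω, so V_mid = 12.2 × 596.5/926.5 = 7.855 V.
Stage 2 is itself unloaded: V_out = V_mid × R4/(R3+R4) = 7.855 × 390/610.0 = 5.02 V.

V_out ≈ 5.02 V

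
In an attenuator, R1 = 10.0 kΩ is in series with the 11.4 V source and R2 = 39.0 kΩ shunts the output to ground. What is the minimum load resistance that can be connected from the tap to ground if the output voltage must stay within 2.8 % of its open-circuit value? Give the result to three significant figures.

R_L(min) ≈ 276 kΩ

Output resistance R_th = R1‖R2 = (10.0 × 39.0)/49.00 = 7.959 kΩ.
The fractional drop is R_th/(R_th + R_L); requiring this ≤ 0.0280 gives R_L ≥ R_th(1/0.0280 − 1) = 7.959 × 34.71 = 276 kΩ.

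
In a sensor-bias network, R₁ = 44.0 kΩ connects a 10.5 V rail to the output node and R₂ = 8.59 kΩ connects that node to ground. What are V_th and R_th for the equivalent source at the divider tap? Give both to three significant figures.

V_th is the open-circuit tap voltage: 10.5 × 8.59/(44.0 + 8.59) = 1.72 V.
With the supply zeroed, R₁ and R₂ appear in parallel from the tap: R_th = R₁‖R₂ = (44.0 × 8.59)/52.59 = 7.19 kΩ.

V_th = 1.72 V, R_th = 7.19 kΩ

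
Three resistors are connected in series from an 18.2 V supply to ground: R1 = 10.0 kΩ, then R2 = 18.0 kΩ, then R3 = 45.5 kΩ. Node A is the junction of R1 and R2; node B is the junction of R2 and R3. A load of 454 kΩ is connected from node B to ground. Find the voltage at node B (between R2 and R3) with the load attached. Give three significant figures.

At node B, R3 is in parallel with the load: R3‖R_L = 41.36 kΩ.
Below node A the resistance is R2 + (R3‖R_L) = 59.36 kΩ, so V_A = 18.2 × 59.36/69.36 = 15.58 V.
Then V_B = V_A × (R3‖R_L)/(R2 + R3‖R_L) = 15.58 × 41.36/59.36 = 10.9 V.

V ≈ 10.9 V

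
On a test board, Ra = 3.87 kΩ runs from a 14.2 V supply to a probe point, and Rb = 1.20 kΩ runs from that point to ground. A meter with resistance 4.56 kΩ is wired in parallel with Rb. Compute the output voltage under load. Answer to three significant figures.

V_out ≈ 2.80 V

The load sits in parallel with Rb: Rb‖R_L = (1.20 × 4.56) / (1.20 + 4.56) = 0.9500 kΩ.
V_out = 14.2 × 0.9500 / (3.87 + 0.9500) = 14.2 × 0.9500/4.820 = 2.80 V.
(Unloaded it would have been 3.36 V.)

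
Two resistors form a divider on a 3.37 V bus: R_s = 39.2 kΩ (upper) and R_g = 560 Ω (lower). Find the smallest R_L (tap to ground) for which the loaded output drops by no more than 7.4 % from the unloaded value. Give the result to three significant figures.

Output resistance R_th = R_s‖R_g = (39200 × 560)/39760 = 552.1 Ω.
The fractional drop is R_th/(R_th + R_L); requiring this ≤ 0.0740 gives R_L ≥ R_th(1/0.0740 − 1) = 552.1 × 12.51 = 6.91 kΩ.

R_L(min) ≈ 6.91 kΩ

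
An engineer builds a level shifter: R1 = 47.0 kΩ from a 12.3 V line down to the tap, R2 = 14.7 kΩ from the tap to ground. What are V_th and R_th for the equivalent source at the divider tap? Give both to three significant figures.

V_th is the open-circuit tap voltage: 12.3 × 14.7/(47.0 + 14.7) = 2.93 V.
With the supply zeroed, R1 and R2 appear in parallel from the tap: R_th = R1‖R2 = (47.0 × 14.7)/61.70 = 11.2 kΩ.

V_th = 2.93 V, R_th = 11.2 kΩ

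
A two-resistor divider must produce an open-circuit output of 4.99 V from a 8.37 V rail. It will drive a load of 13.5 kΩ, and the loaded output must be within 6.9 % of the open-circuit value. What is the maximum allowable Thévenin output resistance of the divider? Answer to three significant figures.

Loading drop = R_th/(R_th + R_L) ≤ 0.0690, so R_th ≤ R_L · ε/(1−ε) = 13.5 kΩ × 0.0690/0.9310 = 1.00 kΩ.

R_th ≤ 1.00 kΩ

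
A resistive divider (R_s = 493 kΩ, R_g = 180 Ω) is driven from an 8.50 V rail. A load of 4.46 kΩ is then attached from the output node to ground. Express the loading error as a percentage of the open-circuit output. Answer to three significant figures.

The divider's output (Thévenin) resistance is R_s‖R_g = 179.9 Ω.
Fractional drop under load = R_th/(R_th + R_L) = 179.9 / (179.9 + 4460) = 0.03878.
So the output falls by 3.88 %.

3.88 %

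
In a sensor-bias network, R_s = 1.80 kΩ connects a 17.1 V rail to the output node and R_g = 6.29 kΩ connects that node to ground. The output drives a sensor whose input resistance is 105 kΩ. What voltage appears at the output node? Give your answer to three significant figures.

V_out ≈ 13.1 V

The load sits in parallel with R_g: R_g‖R_L = (6.29 × 105) / (6.29 + 105) = 5.934 kΩ.
V_out = 17.1 × 5.934 / (1.80 + 5.934) = 17.1 × 5.934/7.734 = 13.1 V.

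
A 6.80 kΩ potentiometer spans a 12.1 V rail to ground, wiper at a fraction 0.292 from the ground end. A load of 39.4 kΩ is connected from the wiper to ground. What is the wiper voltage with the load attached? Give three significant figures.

V ≈ 3.41 V

The wiper splits the pot into (1−α)R = 4.814 kΩ above and αR = 1.986 kΩ below.
Lower section ‖ load = 1.890 kΩ.
V_wiper = 12.1 × 1.890/(4.814 + 1.890) = 3.41 V.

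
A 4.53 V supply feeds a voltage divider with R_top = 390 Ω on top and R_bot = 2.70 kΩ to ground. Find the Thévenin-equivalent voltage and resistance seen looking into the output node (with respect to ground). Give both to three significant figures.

V_th = 3.96 V, R_th = 341 Ω

V_th is the open-circuit tap voltage: 4.53 × 2700/(390 + 2700) = 3.96 V.
With the supply zeroed, R_top and R_bot appear in parallel from the tap: R_th = R_top‖R_bot = (390 × 2700)/3090 = 341 Ω.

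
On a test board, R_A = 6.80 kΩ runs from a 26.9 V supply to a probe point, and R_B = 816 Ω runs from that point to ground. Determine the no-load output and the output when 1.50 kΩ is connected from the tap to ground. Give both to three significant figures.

Unloaded: 2.88 V; loaded: 1.94 V

Open-circuit: V = 26.9 × 816/(6800 + 816) = 2.88 V.
With the load, R_B becomes R_B‖R_L = 528.5 Ω, so V = 26.9 × 528.5/7328 = 1.94 V.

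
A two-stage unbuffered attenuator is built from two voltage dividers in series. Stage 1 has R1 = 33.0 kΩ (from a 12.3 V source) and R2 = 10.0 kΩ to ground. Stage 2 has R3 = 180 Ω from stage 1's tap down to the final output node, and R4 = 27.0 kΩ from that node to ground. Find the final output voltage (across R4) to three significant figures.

V_out ≈ 2.22 V

Stage 2 presents R3+R4 = 27180 Ω as a load on stage 1's tap.
Stage 1's lower leg becomes R2‖(R3+R4) = 7310 Ω, so V_mid = 12.3 × 7310/40310 = 2.231 V.
Stage 2 is itself unloaded: V_out = V_mid × R4/(R3+R4) = 2.231 × 27000/27180 = 2.22 V.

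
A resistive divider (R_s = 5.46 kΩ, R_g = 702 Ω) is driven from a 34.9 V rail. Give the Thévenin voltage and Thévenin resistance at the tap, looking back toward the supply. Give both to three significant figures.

V_th is the open-circuit tap voltage: 34.9 × 702/(5460 + 702) = 3.98 V.
With the supply zeroed, R_s and R_g appear in parallel from the tap: R_th = R_s‖R_g = (5460 × 702)/6162 = 622 Ω.

V_th = 3.98 V, R_th = 622 Ω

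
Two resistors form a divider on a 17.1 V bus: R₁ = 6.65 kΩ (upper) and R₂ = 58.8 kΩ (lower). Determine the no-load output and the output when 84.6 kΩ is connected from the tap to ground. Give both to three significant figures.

Open-circuit: V = 17.1 × 58.8/(6.65 + 58.8) = 15.4 V.
With the load, R₂ becomes R₂‖R_L = 34.69 kΩ, so V = 17.1 × 34.69/41.34 = 14.3 V.

Unloaded: 15.4 V; loaded: 14.3 V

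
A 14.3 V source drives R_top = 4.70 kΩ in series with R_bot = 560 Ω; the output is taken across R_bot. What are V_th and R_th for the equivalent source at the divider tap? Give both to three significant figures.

V_th is the open-circuit tap voltage: 14.3 × 560/(4700 + 560) = 1.52 V.
With the supply zeroed, R_top and R_bot appear in parallel from the tap: R_th = R_top‖R_bot = (4700 × 560)/5260 = 500 Ω.

V_th = 1.52 V, R_th = 500 Ω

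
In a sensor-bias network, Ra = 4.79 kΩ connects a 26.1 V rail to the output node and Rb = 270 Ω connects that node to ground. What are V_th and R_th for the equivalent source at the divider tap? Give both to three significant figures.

V_th is the open-circuit tap voltage: 26.1 × 270/(4790 + 270) = 1.39 V.
With the supply zeroed, Ra and Rb appear in parallel from the tap: R_th = Ra‖Rb = (4790 × 270)/5060 = 256 Ω.

V_th = 1.39 V, R_th = 256 Ω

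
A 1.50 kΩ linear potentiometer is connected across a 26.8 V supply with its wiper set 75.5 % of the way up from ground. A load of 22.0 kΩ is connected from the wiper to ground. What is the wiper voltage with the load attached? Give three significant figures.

The wiper splits the pot into (1−α)R = 367.5 Ω above and αR = 1132 Ω below.
Lower section ‖ load = 1077 Ω.
V_wiper = 26.8 × 1077/(367.5 + 1077) = 20.0 V.

V ≈ 20.0 V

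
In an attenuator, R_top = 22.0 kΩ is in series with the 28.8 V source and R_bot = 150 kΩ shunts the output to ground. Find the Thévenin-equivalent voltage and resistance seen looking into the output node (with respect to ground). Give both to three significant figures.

V_th is the open-circuit tap voltage: 28.8 × 150/(22.0 + 150) = 25.1 V.
With the supply zeroed, R_top and R_bot appear in parallel from the tap: R_th = R_top‖R_bot = (22.0 × 150)/172.0 = 19.2 kΩ.

V_th = 25.1 V, R_th = 19.2 kΩ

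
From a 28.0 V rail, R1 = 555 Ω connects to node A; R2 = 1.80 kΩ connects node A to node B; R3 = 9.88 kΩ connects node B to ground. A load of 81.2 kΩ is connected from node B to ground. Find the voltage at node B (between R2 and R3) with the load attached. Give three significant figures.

At node B, R3 is in parallel with the load: R3‖R_L = 8808 Ω.
Below node A the resistance is R2 + (R3‖R_L) = 10610 Ω, so V_A = 28.0 × 10610/11160 = 26.61 V.
Then V_B = V_A × (R3‖R_L)/(R2 + R3‖R_L) = 26.61 × 8808/10610 = 22.1 V.

V ≈ 22.1 V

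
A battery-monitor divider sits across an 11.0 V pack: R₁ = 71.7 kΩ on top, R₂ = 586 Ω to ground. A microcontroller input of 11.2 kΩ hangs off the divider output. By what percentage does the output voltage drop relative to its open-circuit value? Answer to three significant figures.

4.93 %

The divider's output (Thévenin) resistance is R₁‖R₂ = 581.2 Ω.
Fractional drop under load = R_th/(R_th + R_L) = 581.2 / (581.2 + 11200) = 0.04934.
So the output falls by 4.93 %.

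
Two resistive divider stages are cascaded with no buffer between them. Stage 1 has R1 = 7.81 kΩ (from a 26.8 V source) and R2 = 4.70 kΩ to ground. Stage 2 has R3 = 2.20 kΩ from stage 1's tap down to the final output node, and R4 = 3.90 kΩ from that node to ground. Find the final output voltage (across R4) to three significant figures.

V_out ≈ 4.35 V

Stage 2 presents R3+R4 = 6.100 kΩ as a load on stage 1's tap.
Stage 1's lower leg becomes R2‖(R3+R4) = 2.655 kΩ, so V_mid = 26.8 × 2.655/10.46 = 6.799 V.
Stage 2 is itself unloaded: V_out = V_mid × R4/(R3+R4) = 6.799 × 3.90/6.100 = 4.35 V.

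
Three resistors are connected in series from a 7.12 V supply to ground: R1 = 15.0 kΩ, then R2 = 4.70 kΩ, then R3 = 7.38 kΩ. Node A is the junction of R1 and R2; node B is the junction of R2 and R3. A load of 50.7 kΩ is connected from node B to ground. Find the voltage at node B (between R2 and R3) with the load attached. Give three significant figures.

At node B, R3 is in parallel with the load: R3‖R_L = 6.442 kΩ.
Below node A the resistance is R2 + (R3‖R_L) = 11.14 kΩ, so V_A = 7.12 × 11.14/26.14 = 3.035 V.
Then V_B = V_A × (R3‖R_L)/(R2 + R3‖R_L) = 3.035 × 6.442/11.14 = 1.75 V.

V ≈ 1.75 V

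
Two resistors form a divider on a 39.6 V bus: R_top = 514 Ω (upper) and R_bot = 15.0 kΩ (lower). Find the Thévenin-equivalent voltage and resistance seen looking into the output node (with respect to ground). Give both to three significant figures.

V_th = 38.3 V, R_th = 497 Ω

V_th is the open-circuit tap voltage: 39.6 × 15000/(514 + 15000) = 38.3 V.
With the supply zeroed, R_top and R_bot appear in parallel from the tap: R_th = R_top‖R_bot = (514 × 15000)/15510 = 497 Ω.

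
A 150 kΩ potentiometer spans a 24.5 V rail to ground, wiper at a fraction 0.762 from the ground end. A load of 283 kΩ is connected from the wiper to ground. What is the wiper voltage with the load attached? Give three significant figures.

The wiper splits the pot into (1−α)R = 35.70 kΩ above and αR = 114.3 kΩ below.
Lower section ‖ load = 81.42 kΩ.
V_wiper = 24.5 × 81.42/(35.70 + 81.42) = 17.0 V.

V ≈ 17.0 V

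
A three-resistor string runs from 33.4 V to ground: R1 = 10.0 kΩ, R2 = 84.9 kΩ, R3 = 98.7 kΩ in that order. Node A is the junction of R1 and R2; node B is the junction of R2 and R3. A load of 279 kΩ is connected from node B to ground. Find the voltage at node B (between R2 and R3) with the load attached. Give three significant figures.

V ≈ 14.5 V

At node B, R3 is in parallel with the load: R3‖R_L = 72.91 kΩ.
Below node A the resistance is R2 + (R3‖R_L) = 157.8 kΩ, so V_A = 33.4 × 157.8/167.8 = 31.41 V.
Then V_B = V_A × (R3‖R_L)/(R2 + R3‖R_L) = 31.41 × 72.91/157.8 = 14.5 V.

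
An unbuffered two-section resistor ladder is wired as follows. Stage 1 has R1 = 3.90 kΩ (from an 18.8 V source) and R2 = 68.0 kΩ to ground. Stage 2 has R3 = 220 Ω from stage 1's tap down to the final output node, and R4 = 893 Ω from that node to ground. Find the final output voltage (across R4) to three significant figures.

Stage 2 presents R3+R4 = 1113 Ω as a load on stage 1's tap.
Stage 1's lower leg becomes R2‖(R3+R4) = 1095 Ω, so V_mid = 18.8 × 1095/4995 = 4.122 V.
Stage 2 is itself unloaded: V_out = V_mid × R4/(R3+R4) = 4.122 × 893/1113 = 3.31 V.

V_out ≈ 3.31 V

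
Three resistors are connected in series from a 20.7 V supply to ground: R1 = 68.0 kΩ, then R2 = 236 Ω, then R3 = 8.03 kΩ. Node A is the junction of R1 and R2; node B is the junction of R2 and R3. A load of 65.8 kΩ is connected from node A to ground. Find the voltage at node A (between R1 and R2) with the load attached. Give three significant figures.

Below node A the series string R2+R3 = 8266 Ω sits in parallel with the 65800 Ω load: 7343 Ω.
V_A = 20.7 × 7343/(68000 + 7343) = 2.02 V.

V ≈ 2.02 V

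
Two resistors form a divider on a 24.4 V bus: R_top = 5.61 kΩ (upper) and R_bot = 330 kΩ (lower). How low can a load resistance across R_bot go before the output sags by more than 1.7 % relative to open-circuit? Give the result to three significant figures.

Output resistance R_th = R_top‖R_bot = (5.61 × 330)/335.6 = 5.516 kΩ.
The fractional drop is R_th/(R_th + R_L); requiring this ≤ 0.0170 gives R_L ≥ R_th(1/0.0170 − 1) = 5.516 × 57.82 = 319 kΩ.

R_L(min) ≈ 319 kΩ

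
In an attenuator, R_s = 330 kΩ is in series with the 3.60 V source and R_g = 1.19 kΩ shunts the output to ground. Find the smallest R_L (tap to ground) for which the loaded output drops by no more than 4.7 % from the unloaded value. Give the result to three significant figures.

Output resistance R_th = R_s‖R_g = (330 × 1.19)/331.2 = 1.186 kΩ.
The fractional drop is R_th/(R_th + R_L); requiring this ≤ 0.0470 gives R_L ≥ R_th(1/0.0470 − 1) = 1.186 × 20.28 = 24.0 kΩ.

R_L(min) ≈ 24.0 kΩ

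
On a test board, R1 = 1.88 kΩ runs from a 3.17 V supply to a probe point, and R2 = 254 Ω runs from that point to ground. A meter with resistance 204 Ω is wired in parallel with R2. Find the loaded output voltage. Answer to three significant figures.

The load sits in parallel with R2: R2‖R_L = (254 × 204) / (254 + 204) = 113.1 Ω.
V_out = 3.17 × 113.1 / (1880 + 113.1) = 3.17 × 113.1/1993 = 0.180 V.
(Unloaded it would have been 0.377 V.)

V_out ≈ 0.180 V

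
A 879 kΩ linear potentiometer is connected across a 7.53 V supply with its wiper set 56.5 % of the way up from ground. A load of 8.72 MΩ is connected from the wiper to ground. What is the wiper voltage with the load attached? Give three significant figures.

The wiper splits the pot into (1−α)R = 382.4 kΩ above and αR = 496.6 kΩ below.
Lower section ‖ load = 469.9 kΩ.
V_wiper = 7.53 × 469.9/(382.4 + 469.9) = 4.15 V.

V ≈ 4.15 V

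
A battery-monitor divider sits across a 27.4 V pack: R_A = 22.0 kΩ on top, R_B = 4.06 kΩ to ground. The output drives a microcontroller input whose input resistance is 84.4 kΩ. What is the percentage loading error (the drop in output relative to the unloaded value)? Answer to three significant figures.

The divider's output (Thévenin) resistance is R_A‖R_B = 3.427 kΩ.
Fractional drop under load = R_th/(R_th + R_L) = 3.427 / (3.427 + 84.4) = 0.03903.
So the output falls by 3.90 %.

3.90 %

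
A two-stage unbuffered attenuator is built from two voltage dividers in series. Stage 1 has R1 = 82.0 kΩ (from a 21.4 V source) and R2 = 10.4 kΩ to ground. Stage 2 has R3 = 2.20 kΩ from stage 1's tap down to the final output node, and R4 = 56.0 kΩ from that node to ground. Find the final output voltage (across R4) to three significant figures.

V_out ≈ 2.00 V

Stage 2 presents R3+R4 = 58.20 kΩ as a load on stage 1's tap.
Stage 1's lower leg becomes R2‖(R3+R4) = 8.823 kΩ, so V_mid = 21.4 × 8.823/90.82 = 2.079 V.
Stage 2 is itself unloaded: V_out = V_mid × R4/(R3+R4) = 2.079 × 56.0/58.20 = 2.00 V.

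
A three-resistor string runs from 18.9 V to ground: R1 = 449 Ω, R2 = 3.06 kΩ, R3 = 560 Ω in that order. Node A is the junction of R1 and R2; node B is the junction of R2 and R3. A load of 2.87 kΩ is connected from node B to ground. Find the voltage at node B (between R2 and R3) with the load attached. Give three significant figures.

V ≈ 2.23 V

At node B, R3 is in parallel with the load: R3‖R_L = 468.6 Ω.
Below node A the resistance is R2 + (R3‖R_L) = 3529 Ω, so V_A = 18.9 × 3529/3978 = 16.77 V.
Then V_B = V_A × (R3‖R_L)/(R2 + R3‖R_L) = 16.77 × 468.6/3529 = 2.23 V.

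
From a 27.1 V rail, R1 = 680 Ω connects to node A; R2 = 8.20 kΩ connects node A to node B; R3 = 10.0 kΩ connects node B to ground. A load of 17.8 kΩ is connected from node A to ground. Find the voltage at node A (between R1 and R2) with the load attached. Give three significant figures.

Below node A the series string R2+R3 = 18200 Ω sits in parallel with the 17800 Ω load: 8999 Ω.
V_A = 27.1 × 8999/(680 + 8999) = 25.2 V.

V ≈ 25.2 V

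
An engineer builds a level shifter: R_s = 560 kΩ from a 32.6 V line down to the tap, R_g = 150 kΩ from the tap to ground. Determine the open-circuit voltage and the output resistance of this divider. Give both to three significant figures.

V_th is the open-circuit tap voltage: 32.6 × 150/(560 + 150) = 6.89 V.
With the supply zeroed, R_s and R_g appear in parallel from the tap: R_th = R_s‖R_g = (560 × 150)/710.0 = 118 kΩ.

V_th = 6.89 V, R_th = 118 kΩ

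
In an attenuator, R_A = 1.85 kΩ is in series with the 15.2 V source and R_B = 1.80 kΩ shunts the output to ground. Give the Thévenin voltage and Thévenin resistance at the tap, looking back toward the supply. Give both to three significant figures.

V_th is the open-circuit tap voltage: 15.2 × 1.80/(1.85 + 1.80) = 7.50 V.
With the supply zeroed, R_A and R_B appear in parallel from the tap: R_th = R_A‖R_B = (1.85 × 1.80)/3.650 = 912 Ω.

V_th = 7.50 V, R_th = 912 Ω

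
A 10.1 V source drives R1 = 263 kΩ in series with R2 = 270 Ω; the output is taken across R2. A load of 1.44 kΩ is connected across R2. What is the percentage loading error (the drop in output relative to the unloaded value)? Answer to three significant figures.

Unloaded V = 10.1 × 270/263300 = 0.01036 V.
Loaded: R2‖R_L = 227.4 Ω, giving V = 10.1 × 227.4/263200 = 0.008724 V.
Drop = (0.01036 − 0.008724) / 0.01036 = 15.8 %.

15.8 %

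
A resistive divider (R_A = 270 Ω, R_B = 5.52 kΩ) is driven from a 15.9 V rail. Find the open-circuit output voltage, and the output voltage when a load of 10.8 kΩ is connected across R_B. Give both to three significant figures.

Unloaded: 15.2 V; loaded: 14.8 V

Open-circuit: V = 15.9 × 5520/(270 + 5520) = 15.2 V.
With the load, R_B becomes R_B‖R_L = 3653 Ω, so V = 15.9 × 3653/3923 = 14.8 V.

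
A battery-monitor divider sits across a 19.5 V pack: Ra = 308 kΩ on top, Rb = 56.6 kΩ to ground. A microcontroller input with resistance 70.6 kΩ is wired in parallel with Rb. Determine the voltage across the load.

V_out ≈ 1.80 V

The load sits in parallel with Rb: Rb‖R_L = (56.6 × 70.6) / (56.6 + 70.6) = 31.41 kΩ.
V_out = 19.5 × 31.41 / (308 + 31.41) = 19.5 × 31.41/339.4 = 1.80 V.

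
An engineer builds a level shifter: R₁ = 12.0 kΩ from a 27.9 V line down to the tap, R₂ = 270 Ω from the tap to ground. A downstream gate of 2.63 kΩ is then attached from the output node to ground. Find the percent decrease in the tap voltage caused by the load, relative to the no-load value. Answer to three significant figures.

9.12 %

Unloaded V = 27.9 × 270/12270 = 0.61394 V.
Loaded: R₂‖R_L = 244.9 Ω, giving V = 27.9 × 244.9/12240 = 0.55792 V.
Drop = (0.61394 − 0.55792) / 0.61394 = 9.12 %.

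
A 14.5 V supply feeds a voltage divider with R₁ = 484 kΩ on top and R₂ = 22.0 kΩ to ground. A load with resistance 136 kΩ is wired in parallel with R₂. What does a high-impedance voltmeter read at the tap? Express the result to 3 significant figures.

The load sits in parallel with R₂: R₂‖R_L = (22.0 × 136) / (22.0 + 136) = 18.94 kΩ.
V_out = 14.5 × 18.94 / (484 + 18.94) = 14.5 × 18.94/502.9 = 0.546 V.
(Unloaded it would have been 0.630 V.)

V_out ≈ 0.546 V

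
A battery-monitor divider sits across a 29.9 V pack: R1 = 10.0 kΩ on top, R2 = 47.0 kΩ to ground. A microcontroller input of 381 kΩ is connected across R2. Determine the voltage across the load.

The load sits in parallel with R2: R2‖R_L = (47.0 × 381) / (47.0 + 381) = 41.84 kΩ.
V_out = 29.9 × 41.84 / (10.0 + 41.84) = 29.9 × 41.84/51.84 = 24.1 V.

V_out ≈ 24.1 V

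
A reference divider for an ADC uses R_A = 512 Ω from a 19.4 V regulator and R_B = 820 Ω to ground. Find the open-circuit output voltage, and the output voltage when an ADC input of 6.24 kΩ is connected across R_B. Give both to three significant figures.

Open-circuit: V = 19.4 × 820/(512 + 820) = 11.9 V.
With the load, R_B becomes R_B‖R_L = 724.8 Ω, so V = 19.4 × 724.8/1237 = 11.4 V.

Unloaded: 11.9 V; loaded: 11.4 V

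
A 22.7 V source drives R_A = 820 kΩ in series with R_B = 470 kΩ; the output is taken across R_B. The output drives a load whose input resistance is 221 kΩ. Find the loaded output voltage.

The load sits in parallel with R_B: R_B‖R_L = (470 × 221) / (470 + 221) = 150.3 kΩ.
V_out = 22.7 × 150.3 / (820 + 150.3) = 22.7 × 150.3/970.3 = 3.52 V.

V_out ≈ 3.52 V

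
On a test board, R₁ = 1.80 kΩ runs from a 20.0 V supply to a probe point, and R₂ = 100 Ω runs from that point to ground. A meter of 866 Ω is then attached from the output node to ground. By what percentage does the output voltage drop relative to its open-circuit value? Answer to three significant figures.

9.86 %

Unloaded V = 20.0 × 100/1900 = 1.0526 V.
Loaded: R₂‖R_L = 89.65 Ω, giving V = 20.0 × 89.65/1890 = 0.94883 V.
Drop = (1.0526 − 0.94883) / 1.0526 = 9.86 %.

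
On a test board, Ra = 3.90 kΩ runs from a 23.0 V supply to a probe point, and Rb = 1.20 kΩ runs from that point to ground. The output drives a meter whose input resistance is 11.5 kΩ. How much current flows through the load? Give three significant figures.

I_L ≈ 0.436 mA

Rb‖R_L = 1.087 kΩ; V_out = 23.0 × 1.087/4.987 = 5.012 V.
I_L = V_out / R_L = 5.012 / 11.5 kΩ = 0.436 mA.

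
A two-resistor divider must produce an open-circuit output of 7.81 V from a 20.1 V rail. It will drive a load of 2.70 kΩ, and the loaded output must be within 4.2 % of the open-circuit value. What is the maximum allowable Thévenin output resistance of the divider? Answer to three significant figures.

Loading drop = R_th/(R_th + R_L) ≤ 0.0420, so R_th ≤ R_L · ε/(1−ε) = 2.70 kΩ × 0.0420/0.9580 = 118 Ω.

R_th ≤ 118 Ω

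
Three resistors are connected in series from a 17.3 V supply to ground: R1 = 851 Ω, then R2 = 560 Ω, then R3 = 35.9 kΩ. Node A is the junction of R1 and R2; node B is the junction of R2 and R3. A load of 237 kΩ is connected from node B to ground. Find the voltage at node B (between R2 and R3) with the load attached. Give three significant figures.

V ≈ 16.6 V

At node B, R3 is in parallel with the load: R3‖R_L = 31180 Ω.
Below node A the resistance is R2 + (R3‖R_L) = 31740 Ω, so V_A = 17.3 × 31740/32590 = 16.85 V.
Then V_B = V_A × (R3‖R_L)/(R2 + R3‖R_L) = 16.85 × 31180/31740 = 16.6 V.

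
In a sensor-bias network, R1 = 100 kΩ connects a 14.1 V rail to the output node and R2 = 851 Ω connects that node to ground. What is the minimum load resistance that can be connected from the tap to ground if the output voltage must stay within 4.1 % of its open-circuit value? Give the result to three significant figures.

Output resistance R_th = R1‖R2 = (100000 × 851)/100900 = 843.8 Ω.
The fractional drop is R_th/(R_th + R_L); requiring this ≤ 0.0410 gives R_L ≥ R_th(1/0.0410 − 1) = 843.8 × 23.39 = 19.7 kΩ.

R_L(min) ≈ 19.7 kΩ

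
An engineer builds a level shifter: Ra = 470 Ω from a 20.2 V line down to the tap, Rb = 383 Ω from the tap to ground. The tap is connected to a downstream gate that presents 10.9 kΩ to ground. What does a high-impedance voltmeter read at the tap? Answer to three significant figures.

The load sits in parallel with Rb: Rb‖R_L = (383 × 10900) / (383 + 10900) = 370.0 Ω.
V_out = 20.2 × 370.0 / (470 + 370.0) = 20.2 × 370.0/840.0 = 8.90 V.

V_out ≈ 8.90 V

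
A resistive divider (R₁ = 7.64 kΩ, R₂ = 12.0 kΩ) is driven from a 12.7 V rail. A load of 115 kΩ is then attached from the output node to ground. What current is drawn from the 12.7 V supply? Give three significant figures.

R₂‖R_L = 10.87 kΩ, so the source sees R₁ + R₂‖R_L = 18.51 kΩ.
I = 12.7 V / 18.51 kΩ = 0.686 mA.

I ≈ 0.686 mA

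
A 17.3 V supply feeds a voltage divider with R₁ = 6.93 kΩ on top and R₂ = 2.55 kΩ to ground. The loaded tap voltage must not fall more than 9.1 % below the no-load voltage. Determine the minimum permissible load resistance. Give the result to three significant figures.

R_L(min) ≈ 18.6 kΩ

Output resistance R_th = R₁‖R₂ = (6.93 × 2.55)/9.480 = 1.864 kΩ.
The fractional drop is R_th/(R_th + R_L); requiring this ≤ 0.0910 gives R_L ≥ R_th(1/0.0910 − 1) = 1.864 × 9.989 = 18.6 kΩ.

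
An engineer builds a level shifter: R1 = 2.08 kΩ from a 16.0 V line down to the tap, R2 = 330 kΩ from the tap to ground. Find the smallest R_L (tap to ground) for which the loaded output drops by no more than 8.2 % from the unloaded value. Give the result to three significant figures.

R_L(min) ≈ 23.1 kΩ

Output resistance R_th = R1‖R2 = (2.08 × 330)/332.1 = 2.067 kΩ.
The fractional drop is R_th/(R_th + R_L); requiring this ≤ 0.0820 gives R_L ≥ R_th(1/0.0820 − 1) = 2.067 × 11.20 = 23.1 kΩ.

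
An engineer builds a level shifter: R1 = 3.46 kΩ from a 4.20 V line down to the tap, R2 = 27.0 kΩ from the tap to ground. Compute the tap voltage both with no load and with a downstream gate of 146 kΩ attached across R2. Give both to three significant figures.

Unloaded: 3.72 V; loaded: 3.65 V

Open-circuit: V = 4.20 × 27.0/(3.46 + 27.0) = 3.72 V.
With the load, R2 becomes R2‖R_L = 22.79 kΩ, so V = 4.20 × 22.79/26.25 = 3.65 V.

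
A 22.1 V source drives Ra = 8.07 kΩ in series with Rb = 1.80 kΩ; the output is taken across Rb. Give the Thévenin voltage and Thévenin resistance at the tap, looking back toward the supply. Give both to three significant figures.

V_th = 4.03 V, R_th = 1.47 kΩ

V_th is the open-circuit tap voltage: 22.1 × 1.80/(8.07 + 1.80) = 4.03 V.
With the supply zeroed, Ra and Rb appear in parallel from the tap: R_th = Ra‖Rb = (8.07 × 1.80)/9.870 = 1.47 kΩ.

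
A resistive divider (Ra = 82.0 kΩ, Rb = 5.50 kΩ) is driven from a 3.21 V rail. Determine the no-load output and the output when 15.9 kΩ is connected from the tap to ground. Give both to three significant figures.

Open-circuit: V = 3.21 × 5.50/(82.0 + 5.50) = 0.202 V.
With the load, Rb becomes Rb‖R_L = 4.086 kΩ, so V = 3.21 × 4.086/86.09 = 0.152 V.

Unloaded: 0.202 V; loaded: 0.152 V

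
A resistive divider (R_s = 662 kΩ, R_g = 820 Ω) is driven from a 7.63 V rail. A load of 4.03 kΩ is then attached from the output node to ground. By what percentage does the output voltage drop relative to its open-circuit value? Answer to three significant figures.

The divider's output (Thévenin) resistance is R_s‖R_g = 819.0 Ω.
Fractional drop under load = R_th/(R_th + R_L) = 819.0 / (819.0 + 4030) = 0.1689.
So the output falls by 16.9 %.

16.9 %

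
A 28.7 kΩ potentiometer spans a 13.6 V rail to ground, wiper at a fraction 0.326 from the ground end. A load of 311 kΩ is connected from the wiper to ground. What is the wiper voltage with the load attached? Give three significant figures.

V ≈ 4.35 V

The wiper splits the pot into (1−α)R = 19.34 kΩ above and αR = 9.356 kΩ below.
Lower section ‖ load = 9.083 kΩ.
V_wiper = 13.6 × 9.083/(19.34 + 9.083) = 4.35 V.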